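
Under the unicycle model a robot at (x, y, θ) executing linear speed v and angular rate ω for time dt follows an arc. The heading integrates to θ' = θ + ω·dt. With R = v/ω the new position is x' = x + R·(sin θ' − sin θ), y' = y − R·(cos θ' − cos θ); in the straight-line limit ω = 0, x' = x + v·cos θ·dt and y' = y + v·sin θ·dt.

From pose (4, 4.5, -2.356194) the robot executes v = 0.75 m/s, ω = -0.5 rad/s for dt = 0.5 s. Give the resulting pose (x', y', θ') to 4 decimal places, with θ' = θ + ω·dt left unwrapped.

θ' = -2.3562 + -0.5·0.5 = -2.6062
R = v/ω = 0.75/-0.5 = -1.5000
x' = 4 + -1.5000·(sin -2.6062 − sin -2.3562) = 3.7046
y' = 4.5 − -1.5000·(cos -2.6062 − cos -2.3562) = 4.2706

(3.7046, 4.2706, -2.6062)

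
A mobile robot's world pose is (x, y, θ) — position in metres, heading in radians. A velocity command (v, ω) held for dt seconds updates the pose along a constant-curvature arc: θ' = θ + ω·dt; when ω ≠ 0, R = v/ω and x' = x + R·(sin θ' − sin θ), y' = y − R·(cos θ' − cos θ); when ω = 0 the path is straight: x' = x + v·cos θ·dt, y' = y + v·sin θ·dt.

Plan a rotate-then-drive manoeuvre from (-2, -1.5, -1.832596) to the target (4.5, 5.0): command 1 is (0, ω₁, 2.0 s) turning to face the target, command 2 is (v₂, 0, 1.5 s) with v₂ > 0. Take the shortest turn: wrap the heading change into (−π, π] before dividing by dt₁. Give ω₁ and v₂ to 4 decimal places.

ω₁ = 1.3090, v₂ = 6.1283

heading to target = atan2(5−-1.5, 4.5−-2) = 0.7854
Δθ = wrap(0.7854 − -1.8326) = 2.6180; ω₁ = Δθ/dt₁ = 1.3090
distance = √((4.5−-2)² + (5−-1.5)²) = 9.1924; v₂ = distance/dt₂ = 6.1283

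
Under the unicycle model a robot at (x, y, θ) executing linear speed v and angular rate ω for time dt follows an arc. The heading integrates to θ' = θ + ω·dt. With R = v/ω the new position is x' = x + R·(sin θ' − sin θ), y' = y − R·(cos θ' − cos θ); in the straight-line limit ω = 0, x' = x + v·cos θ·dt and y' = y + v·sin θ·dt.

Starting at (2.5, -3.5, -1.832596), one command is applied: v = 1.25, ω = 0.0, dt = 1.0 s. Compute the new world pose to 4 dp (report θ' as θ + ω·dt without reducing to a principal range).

(2.1765, -4.7074, -1.8326)

θ' = -1.8326 + 0.0·1.0 = -1.8326
ω = 0 → straight: x' = 2.5 + 1.25·cos(-1.8326)·1.0 = 2.1765
y' = -3.5 + 1.25·sin(-1.8326)·1.0 = -4.7074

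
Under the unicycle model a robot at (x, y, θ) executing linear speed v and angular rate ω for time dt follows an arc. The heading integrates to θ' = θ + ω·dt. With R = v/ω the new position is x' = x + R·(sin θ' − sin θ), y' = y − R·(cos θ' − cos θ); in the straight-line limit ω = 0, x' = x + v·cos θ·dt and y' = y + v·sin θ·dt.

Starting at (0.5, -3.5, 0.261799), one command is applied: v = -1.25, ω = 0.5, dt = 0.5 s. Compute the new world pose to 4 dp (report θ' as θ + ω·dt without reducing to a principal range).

θ' = 0.2618 + 0.5·0.5 = 0.5118
R = v/ω = -1.25/0.5 = -2.5000
x' = 0.5 + -2.5000·(sin 0.5118 − sin 0.2618) = -0.0773
y' = -3.5 − -2.5000·(cos 0.5118 − cos 0.2618) = -3.7352

(-0.0773, -3.7352, 0.5118)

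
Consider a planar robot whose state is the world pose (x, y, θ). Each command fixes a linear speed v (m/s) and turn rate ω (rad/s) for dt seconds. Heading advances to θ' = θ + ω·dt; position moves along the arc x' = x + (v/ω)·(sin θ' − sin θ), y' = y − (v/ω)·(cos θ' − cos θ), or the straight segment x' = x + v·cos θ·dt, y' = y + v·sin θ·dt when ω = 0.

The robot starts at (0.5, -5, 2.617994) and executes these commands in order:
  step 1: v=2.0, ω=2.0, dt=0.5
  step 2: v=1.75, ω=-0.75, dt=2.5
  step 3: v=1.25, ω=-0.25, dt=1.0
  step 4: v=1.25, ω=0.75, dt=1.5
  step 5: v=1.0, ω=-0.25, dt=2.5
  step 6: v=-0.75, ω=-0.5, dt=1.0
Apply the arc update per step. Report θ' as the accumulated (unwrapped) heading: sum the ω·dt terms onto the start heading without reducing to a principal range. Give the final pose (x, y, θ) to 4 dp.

(-6.2361, 0.6084, 1.4930)

step 1: θ'=3.6180 (R=1.0000) → pose (-0.4586, -4.9774, 3.6180)
step 2: θ'=1.7430 (R=-2.3333) → pose (-3.8274, -3.3037, 1.7430)
step 3: θ'=1.4930 (R=-5.0000) → pose (-3.8863, -2.0583, 1.4930)
step 4: θ'=2.6180 (R=1.6667) → pose (-4.7146, -0.4854, 2.6180)
step 5: θ'=1.9930 (R=-4.0000) → pose (-6.3633, 1.3396, 1.9930)
step 6: θ'=1.4930 (R=1.5000) → pose (-6.2361, 0.6084, 1.4930)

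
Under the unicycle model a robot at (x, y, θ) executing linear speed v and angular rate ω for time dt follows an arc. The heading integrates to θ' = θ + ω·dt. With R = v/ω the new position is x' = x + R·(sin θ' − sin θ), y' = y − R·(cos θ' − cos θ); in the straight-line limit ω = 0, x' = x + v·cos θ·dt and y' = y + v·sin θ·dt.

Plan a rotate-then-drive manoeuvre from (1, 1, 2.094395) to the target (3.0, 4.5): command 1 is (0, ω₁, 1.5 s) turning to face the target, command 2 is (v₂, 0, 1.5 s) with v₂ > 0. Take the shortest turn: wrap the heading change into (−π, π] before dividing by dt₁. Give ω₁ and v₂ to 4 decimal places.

ω₁ = -0.6952, v₂ = 2.6874

heading to target = atan2(4.5−1, 3−1) = 1.0517
Δθ = wrap(1.0517 − 2.0944) = -1.0427; ω₁ = Δθ/dt₁ = -0.6952
distance = √((3−1)² + (4.5−1)²) = 4.0311; v₂ = distance/dt₂ = 2.6874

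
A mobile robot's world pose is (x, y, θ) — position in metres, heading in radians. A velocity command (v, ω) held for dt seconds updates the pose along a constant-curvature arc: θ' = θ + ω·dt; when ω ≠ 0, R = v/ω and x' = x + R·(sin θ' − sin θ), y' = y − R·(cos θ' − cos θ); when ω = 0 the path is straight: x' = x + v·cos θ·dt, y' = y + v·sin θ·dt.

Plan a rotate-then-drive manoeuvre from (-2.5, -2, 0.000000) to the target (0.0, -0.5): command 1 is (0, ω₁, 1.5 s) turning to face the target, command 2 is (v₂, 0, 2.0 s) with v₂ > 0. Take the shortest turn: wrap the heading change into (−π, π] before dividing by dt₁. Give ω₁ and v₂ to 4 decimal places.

heading to target = atan2(-0.5−-2, 0−-2.5) = 0.5404
Δθ = wrap(0.5404 − 0.0000) = 0.5404; ω₁ = Δθ/dt₁ = 0.3603
distance = √((0−-2.5)² + (-0.5−-2)²) = 2.9155; v₂ = distance/dt₂ = 1.4577

ω₁ = 0.3603, v₂ = 1.4577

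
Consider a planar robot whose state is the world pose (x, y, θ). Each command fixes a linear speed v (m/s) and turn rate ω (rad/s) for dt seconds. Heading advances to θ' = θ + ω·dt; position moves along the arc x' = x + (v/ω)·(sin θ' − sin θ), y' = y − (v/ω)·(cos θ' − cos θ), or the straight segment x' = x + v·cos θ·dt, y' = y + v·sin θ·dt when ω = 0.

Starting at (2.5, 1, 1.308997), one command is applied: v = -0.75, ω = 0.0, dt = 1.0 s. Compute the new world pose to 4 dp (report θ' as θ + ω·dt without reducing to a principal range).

θ' = 1.3090 + 0.0·1.0 = 1.3090
ω = 0 → straight: x' = 2.5 + -0.75·cos(1.3090)·1.0 = 2.3059
y' = 1 + -0.75·sin(1.3090)·1.0 = 0.2756

(2.3059, 0.2756, 1.3090)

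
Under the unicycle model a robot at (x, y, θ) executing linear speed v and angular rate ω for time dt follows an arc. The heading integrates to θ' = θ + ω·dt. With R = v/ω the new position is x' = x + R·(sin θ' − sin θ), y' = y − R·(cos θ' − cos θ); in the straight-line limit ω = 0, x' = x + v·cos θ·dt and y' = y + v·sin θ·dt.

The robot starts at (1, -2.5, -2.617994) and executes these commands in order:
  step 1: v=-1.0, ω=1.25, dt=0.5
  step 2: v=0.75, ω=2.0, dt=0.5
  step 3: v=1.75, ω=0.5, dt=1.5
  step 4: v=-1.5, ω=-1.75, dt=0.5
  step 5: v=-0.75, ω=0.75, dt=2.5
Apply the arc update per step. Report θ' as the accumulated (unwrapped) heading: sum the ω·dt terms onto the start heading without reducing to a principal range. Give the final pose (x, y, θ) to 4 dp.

(1.2969, -3.2326, 0.7570)

step 1: θ'=-1.9930 (R=-0.8000) → pose (1.3298, -2.1350, -1.9930)
step 2: θ'=-0.9930 (R=0.3750) → pose (1.3577, -2.4935, -0.9930)
step 3: θ'=-0.2430 (R=3.5000) → pose (3.4474, -3.9790, -0.2430)
step 4: θ'=-1.1180 (R=0.8571) → pose (2.8829, -3.5220, -1.1180)
step 5: θ'=0.7570 (R=-1.0000) → pose (1.2969, -3.2326, 0.7570)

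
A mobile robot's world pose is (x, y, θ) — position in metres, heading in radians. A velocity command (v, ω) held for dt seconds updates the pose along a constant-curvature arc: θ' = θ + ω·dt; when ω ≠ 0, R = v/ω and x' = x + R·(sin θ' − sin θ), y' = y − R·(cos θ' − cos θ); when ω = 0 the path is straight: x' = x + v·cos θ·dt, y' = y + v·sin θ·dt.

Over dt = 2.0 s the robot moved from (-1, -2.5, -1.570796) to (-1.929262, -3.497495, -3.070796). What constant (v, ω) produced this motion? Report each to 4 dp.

v = 0.7500, ω = -0.7500

Δθ = -3.070796 − -1.570796 = -1.500000
ω = Δθ/dt = -1.500000/2.0 = -0.7500
R = −Δy/(cos θ' − cos θ) = -1.0000
v = R·ω = -1.0000·-0.7500 = 0.7500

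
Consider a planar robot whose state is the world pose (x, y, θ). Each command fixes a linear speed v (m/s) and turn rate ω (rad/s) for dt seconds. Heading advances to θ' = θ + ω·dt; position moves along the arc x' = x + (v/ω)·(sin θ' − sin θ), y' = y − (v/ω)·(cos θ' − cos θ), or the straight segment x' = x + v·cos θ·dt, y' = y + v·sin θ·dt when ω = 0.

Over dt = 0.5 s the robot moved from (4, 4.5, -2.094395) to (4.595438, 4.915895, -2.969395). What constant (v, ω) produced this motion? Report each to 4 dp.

v = -1.5000, ω = -1.7500

Δθ = -2.969395 − -2.094395 = -0.875000
ω = Δθ/dt = -0.875000/0.5 = -1.7500
R = Δx/(sin θ' − sin θ) = 0.8571
v = R·ω = 0.8571·-1.7500 = -1.5000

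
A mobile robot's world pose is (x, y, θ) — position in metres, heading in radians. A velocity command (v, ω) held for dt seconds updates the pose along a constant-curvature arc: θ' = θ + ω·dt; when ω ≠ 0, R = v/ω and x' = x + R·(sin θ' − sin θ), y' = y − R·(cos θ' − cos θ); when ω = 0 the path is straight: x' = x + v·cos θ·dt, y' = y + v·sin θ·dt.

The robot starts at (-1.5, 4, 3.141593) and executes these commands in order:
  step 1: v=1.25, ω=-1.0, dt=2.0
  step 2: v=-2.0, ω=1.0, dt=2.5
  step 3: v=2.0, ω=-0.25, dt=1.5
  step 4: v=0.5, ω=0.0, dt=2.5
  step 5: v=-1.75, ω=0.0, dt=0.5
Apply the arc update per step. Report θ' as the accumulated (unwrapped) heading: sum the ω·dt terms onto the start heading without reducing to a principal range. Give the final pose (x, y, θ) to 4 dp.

step 1: θ'=1.1416 (R=-1.2500) → pose (-2.6366, 5.7702, 1.1416)
step 2: θ'=3.6416 (R=-2.0000) → pose (0.1408, 3.1827, 3.6416)
step 3: θ'=3.2666 (R=-8.0000) → pose (-2.6972, 2.2658, 3.2666)
step 4: θ'=3.2666 (straight) → pose (-3.9374, 2.1100, 3.2666)
step 5: θ'=3.2666 (straight) → pose (-3.0693, 2.2191, 3.2666)

(-3.0693, 2.2191, 3.2666)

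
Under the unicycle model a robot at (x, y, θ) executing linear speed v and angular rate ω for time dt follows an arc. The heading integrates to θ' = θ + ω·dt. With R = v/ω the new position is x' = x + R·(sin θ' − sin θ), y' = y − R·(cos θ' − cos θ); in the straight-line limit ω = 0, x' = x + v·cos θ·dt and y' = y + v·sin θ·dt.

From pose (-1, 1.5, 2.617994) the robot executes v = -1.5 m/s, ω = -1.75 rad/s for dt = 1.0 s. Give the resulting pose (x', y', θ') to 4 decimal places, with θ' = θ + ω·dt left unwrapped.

θ' = 2.6180 + -1.75·1.0 = 0.8680
R = v/ω = -1.5/-1.75 = 0.8571
x' = -1 + 0.8571·(sin 0.8680 − sin 2.6180) = -0.7745
y' = 1.5 − 0.8571·(cos 0.8680 − cos 2.6180) = 0.2037

(-0.7745, 0.2037, 0.8680)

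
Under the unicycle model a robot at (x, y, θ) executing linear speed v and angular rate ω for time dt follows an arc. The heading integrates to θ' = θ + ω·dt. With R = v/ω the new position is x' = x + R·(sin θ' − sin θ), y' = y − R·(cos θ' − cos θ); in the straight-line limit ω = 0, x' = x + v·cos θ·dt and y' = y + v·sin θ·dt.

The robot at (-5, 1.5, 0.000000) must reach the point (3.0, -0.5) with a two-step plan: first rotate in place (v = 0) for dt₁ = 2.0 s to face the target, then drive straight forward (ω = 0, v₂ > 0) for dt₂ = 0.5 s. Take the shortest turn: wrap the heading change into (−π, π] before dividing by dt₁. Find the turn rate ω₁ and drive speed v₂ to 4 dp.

ω₁ = -0.1225, v₂ = 16.4924

heading to target = atan2(-0.5−1.5, 3−-5) = -0.2450
Δθ = wrap(-0.2450 − 0.0000) = -0.2450; ω₁ = Δθ/dt₁ = -0.1225
distance = √((3−-5)² + (-0.5−1.5)²) = 8.2462; v₂ = distance/dt₂ = 16.4924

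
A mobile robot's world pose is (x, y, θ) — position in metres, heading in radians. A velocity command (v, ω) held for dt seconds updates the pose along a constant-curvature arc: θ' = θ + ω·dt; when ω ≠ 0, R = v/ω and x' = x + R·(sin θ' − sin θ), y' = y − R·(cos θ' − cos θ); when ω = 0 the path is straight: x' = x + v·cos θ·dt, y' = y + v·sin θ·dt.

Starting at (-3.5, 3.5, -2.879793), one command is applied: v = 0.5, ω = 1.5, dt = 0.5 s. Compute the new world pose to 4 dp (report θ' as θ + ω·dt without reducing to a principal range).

θ' = -2.8798 + 1.5·0.5 = -2.1298
R = v/ω = 0.5/1.5 = 0.3333
x' = -3.5 + 0.3333·(sin -2.1298 − sin -2.8798) = -3.6963
y' = 3.5 − 0.3333·(cos -2.1298 − cos -2.8798) = 3.3548

(-3.6963, 3.3548, -2.1298)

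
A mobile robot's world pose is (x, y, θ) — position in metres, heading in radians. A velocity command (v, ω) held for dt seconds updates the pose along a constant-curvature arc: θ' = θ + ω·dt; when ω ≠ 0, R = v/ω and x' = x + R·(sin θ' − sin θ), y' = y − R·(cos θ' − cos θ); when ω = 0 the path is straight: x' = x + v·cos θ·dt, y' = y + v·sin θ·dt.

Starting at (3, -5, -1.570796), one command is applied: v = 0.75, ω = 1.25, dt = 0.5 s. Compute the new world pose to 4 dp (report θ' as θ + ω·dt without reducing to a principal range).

θ' = -1.5708 + 1.25·0.5 = -0.9458
R = v/ω = 0.75/1.25 = 0.6000
x' = 3 + 0.6000·(sin -0.9458 − sin -1.5708) = 3.1134
y' = -5 − 0.6000·(cos -0.9458 − cos -1.5708) = -5.3511

(3.1134, -5.3511, -0.9458)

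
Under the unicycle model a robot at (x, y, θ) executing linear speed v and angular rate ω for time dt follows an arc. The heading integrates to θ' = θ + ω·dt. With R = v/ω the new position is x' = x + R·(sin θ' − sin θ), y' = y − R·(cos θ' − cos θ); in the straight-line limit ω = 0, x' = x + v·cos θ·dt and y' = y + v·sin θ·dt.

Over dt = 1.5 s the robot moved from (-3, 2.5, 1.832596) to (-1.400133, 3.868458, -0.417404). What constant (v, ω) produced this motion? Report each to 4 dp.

v = 1.7500, ω = -1.5000

Δθ = -0.417404 − 1.832596 = -2.250000
ω = Δθ/dt = -2.250000/1.5 = -1.5000
R = Δx/(sin θ' − sin θ) = -1.1667
v = R·ω = -1.1667·-1.5000 = 1.7500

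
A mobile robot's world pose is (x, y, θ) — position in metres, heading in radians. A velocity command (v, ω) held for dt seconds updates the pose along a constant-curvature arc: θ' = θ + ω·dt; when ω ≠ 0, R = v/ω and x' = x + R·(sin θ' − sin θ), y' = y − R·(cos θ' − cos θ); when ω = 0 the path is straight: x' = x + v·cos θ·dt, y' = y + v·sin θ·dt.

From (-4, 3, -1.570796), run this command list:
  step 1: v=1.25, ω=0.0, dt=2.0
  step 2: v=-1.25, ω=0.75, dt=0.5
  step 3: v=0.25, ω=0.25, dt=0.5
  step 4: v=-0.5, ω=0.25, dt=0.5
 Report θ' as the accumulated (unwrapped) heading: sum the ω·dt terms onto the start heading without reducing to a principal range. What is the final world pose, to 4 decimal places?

(-4.1961, 1.2086, -0.9458)

step 1: θ'=-1.5708 (straight) → pose (-4.0000, 0.5000, -1.5708)
step 2: θ'=-1.1958 (R=-1.6667) → pose (-4.1158, 1.1105, -1.1958)
step 3: θ'=-1.0708 (R=1.0000) → pose (-4.0629, 0.9973, -1.0708)
step 4: θ'=-0.9458 (R=-2.0000) → pose (-4.1961, 1.2086, -0.9458)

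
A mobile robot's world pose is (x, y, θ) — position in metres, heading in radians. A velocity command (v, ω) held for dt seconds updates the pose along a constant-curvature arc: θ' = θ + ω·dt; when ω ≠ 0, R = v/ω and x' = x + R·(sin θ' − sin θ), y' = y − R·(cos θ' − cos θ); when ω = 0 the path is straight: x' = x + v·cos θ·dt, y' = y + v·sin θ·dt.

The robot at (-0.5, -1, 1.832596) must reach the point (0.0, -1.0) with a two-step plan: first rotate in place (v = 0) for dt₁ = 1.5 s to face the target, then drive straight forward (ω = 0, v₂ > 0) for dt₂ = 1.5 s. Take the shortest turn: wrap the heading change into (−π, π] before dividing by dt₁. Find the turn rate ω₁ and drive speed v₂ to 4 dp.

ω₁ = -1.2217, v₂ = 0.3333

heading to target = atan2(-1−-1, 0−-0.5) = 0.0000
Δθ = wrap(0.0000 − 1.8326) = -1.8326; ω₁ = Δθ/dt₁ = -1.2217
distance = √((0−-0.5)² + (-1−-1)²) = 0.5000; v₂ = distance/dt₂ = 0.3333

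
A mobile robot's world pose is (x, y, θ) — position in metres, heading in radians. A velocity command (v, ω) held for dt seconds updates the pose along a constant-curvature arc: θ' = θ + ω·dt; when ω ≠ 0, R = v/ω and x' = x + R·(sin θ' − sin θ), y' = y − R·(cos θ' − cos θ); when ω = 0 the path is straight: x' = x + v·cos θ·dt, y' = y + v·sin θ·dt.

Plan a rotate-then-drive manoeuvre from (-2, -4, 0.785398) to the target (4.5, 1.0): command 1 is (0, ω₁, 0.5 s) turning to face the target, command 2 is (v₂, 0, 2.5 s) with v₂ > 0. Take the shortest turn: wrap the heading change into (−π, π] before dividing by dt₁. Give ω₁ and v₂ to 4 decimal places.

ω₁ = -0.2594, v₂ = 3.2802

heading to target = atan2(1−-4, 4.5−-2) = 0.6557
Δθ = wrap(0.6557 − 0.7854) = -0.1297; ω₁ = Δθ/dt₁ = -0.2594
distance = √((4.5−-2)² + (1−-4)²) = 8.2006; v₂ = distance/dt₂ = 3.2802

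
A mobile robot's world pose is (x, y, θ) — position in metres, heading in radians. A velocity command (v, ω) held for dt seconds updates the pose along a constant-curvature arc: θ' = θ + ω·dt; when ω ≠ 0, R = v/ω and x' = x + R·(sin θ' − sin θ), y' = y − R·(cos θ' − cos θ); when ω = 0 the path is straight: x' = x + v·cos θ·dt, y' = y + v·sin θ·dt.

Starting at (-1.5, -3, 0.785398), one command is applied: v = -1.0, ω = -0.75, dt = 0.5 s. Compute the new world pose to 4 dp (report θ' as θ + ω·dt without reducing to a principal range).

θ' = 0.7854 + -0.75·0.5 = 0.4104
R = v/ω = -1.0/-0.75 = 1.3333
x' = -1.5 + 1.3333·(sin 0.4104 − sin 0.7854) = -1.9108
y' = -3 − 1.3333·(cos 0.4104 − cos 0.7854) = -3.2798

(-1.9108, -3.2798, 0.4104)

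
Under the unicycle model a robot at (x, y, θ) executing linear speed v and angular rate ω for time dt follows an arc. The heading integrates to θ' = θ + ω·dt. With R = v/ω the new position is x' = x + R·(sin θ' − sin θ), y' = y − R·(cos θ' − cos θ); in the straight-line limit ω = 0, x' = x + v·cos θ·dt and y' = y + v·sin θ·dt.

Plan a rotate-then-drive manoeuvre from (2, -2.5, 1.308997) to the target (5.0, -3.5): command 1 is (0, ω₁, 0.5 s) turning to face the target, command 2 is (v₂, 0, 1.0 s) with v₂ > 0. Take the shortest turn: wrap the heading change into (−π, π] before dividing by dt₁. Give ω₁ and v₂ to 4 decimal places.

heading to target = atan2(-3.5−-2.5, 5−2) = -0.3218
Δθ = wrap(-0.3218 − 1.3090) = -1.6307; ω₁ = Δθ/dt₁ = -3.2615
distance = √((5−2)² + (-3.5−-2.5)²) = 3.1623; v₂ = distance/dt₂ = 3.1623

ω₁ = -3.2615, v₂ = 3.1623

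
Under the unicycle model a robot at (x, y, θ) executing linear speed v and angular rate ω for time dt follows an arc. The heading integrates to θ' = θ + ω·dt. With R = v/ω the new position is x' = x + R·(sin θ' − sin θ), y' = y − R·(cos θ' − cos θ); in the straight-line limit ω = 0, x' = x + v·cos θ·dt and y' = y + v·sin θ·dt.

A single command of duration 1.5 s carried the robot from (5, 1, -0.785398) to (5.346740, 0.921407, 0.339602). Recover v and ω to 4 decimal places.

Δθ = 0.339602 − -0.785398 = 1.125000
ω = Δθ/dt = 1.125000/1.5 = 0.7500
R = Δx/(sin θ' − sin θ) = 0.3333
v = R·ω = 0.3333·0.7500 = 0.2500

v = 0.2500, ω = 0.7500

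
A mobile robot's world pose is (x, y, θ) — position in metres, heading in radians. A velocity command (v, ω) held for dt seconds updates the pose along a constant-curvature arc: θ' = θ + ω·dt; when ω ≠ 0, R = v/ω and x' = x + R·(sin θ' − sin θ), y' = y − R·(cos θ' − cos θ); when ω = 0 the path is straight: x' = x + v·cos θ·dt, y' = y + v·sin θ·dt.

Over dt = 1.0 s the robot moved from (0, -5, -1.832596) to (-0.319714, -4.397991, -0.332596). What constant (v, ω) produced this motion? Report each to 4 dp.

v = -0.7500, ω = 1.5000

Δθ = -0.332596 − -1.832596 = 1.500000
ω = Δθ/dt = 1.500000/1.0 = 1.5000
R = −Δy/(cos θ' − cos θ) = -0.5000
v = R·ω = -0.5000·1.5000 = -0.7500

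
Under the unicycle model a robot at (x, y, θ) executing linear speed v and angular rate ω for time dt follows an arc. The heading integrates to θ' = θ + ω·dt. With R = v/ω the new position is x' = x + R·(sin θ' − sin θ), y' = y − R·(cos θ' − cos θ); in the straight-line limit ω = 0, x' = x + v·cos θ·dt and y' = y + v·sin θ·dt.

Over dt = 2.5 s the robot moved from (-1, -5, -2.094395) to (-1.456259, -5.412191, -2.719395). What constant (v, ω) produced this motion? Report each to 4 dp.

Δθ = -2.719395 − -2.094395 = -0.625000
ω = Δθ/dt = -0.625000/2.5 = -0.2500
R = Δx/(sin θ' − sin θ) = -1.0000
v = R·ω = -1.0000·-0.2500 = 0.2500

v = 0.2500, ω = -0.2500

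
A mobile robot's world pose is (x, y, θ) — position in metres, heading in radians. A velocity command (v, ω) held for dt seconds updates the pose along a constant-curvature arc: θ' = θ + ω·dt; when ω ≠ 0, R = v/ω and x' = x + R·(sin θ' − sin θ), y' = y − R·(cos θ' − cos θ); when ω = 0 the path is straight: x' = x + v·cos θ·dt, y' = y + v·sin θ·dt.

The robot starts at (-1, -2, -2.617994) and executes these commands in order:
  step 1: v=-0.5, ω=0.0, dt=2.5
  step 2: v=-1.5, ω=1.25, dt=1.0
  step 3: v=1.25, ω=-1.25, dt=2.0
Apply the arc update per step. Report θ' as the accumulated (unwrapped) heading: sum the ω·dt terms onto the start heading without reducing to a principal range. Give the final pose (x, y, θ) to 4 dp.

step 1: θ'=-2.6180 (straight) → pose (0.0825, -1.3750, -2.6180)
step 2: θ'=-1.3680 (R=-1.2000) → pose (0.6579, -0.0941, -1.3680)
step 3: θ'=-3.8680 (R=-1.0000) → pose (-0.9858, -1.0431, -3.8680)

(-0.9858, -1.0431, -3.8680)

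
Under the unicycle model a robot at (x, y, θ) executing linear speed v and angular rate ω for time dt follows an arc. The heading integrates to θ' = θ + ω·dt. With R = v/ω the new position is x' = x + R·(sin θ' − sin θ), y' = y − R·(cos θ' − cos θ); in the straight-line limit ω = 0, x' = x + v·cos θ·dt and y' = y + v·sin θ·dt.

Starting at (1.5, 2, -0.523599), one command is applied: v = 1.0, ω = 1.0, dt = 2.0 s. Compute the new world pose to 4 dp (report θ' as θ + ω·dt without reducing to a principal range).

θ' = -0.5236 + 1.0·2.0 = 1.4764
R = v/ω = 1.0/1.0 = 1.0000
x' = 1.5 + 1.0000·(sin 1.4764 − sin -0.5236) = 2.9955
y' = 2 − 1.0000·(cos 1.4764 − cos -0.5236) = 2.7718

(2.9955, 2.7718, 1.4764)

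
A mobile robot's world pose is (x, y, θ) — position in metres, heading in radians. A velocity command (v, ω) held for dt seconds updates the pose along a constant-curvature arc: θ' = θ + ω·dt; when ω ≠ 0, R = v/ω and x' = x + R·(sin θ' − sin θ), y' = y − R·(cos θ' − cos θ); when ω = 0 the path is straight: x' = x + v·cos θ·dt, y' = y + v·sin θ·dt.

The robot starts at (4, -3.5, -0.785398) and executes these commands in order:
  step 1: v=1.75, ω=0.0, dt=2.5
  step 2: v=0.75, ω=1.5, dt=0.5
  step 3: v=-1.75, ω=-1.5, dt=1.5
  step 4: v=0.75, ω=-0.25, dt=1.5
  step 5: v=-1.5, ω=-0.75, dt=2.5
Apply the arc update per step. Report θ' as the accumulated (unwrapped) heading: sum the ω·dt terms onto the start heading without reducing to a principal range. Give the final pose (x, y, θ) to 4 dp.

(8.6064, -6.9234, -4.5354)

step 1: θ'=-0.7854 (straight) → pose (7.0936, -6.5936, -0.7854)
step 2: θ'=-0.0354 (R=0.5000) → pose (7.4295, -6.7397, -0.0354)
step 3: θ'=-2.2854 (R=1.1667) → pose (6.5895, -4.8093, -2.2854)
step 4: θ'=-2.6604 (R=-3.0000) → pose (5.7119, -5.5026, -2.6604)
step 5: θ'=-4.5354 (R=2.0000) → pose (8.6064, -6.9234, -4.5354)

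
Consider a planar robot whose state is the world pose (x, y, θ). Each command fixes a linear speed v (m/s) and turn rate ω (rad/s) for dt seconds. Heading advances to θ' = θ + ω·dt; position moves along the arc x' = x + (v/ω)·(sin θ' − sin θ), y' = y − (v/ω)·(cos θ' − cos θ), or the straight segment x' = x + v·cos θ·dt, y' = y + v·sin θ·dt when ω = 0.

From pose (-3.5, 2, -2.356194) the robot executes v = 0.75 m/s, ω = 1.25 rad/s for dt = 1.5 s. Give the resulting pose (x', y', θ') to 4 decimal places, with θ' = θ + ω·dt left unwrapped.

(-3.3534, 1.0439, -0.4812)

θ' = -2.3562 + 1.25·1.5 = -0.4812
R = v/ω = 0.75/1.25 = 0.6000
x' = -3.5 + 0.6000·(sin -0.4812 − sin -2.3562) = -3.3534
y' = 2 − 0.6000·(cos -0.4812 − cos -2.3562) = 1.0439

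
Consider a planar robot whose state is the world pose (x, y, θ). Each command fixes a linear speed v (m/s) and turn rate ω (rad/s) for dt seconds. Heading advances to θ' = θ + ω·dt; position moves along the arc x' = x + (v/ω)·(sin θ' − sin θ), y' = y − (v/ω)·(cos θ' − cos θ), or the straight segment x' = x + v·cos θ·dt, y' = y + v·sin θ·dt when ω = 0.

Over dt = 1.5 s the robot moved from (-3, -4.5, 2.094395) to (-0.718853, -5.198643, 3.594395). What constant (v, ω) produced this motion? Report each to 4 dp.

Δθ = 3.594395 − 2.094395 = 1.500000
ω = Δθ/dt = 1.500000/1.5 = 1.0000
R = Δx/(sin θ' − sin θ) = -1.7500
v = R·ω = -1.7500·1.0000 = -1.7500

v = -1.7500, ω = 1.0000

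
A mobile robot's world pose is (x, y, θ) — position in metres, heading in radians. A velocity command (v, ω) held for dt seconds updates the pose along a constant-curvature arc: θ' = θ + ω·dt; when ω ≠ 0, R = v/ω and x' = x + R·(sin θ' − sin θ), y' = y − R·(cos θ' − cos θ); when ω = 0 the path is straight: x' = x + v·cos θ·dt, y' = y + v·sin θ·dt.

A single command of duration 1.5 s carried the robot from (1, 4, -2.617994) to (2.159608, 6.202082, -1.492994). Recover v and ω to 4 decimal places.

Δθ = -1.492994 − -2.617994 = 1.125000
ω = Δθ/dt = 1.125000/1.5 = 0.7500
R = −Δy/(cos θ' − cos θ) = -2.3333
v = R·ω = -2.3333·0.7500 = -1.7500

v = -1.7500, ω = 0.7500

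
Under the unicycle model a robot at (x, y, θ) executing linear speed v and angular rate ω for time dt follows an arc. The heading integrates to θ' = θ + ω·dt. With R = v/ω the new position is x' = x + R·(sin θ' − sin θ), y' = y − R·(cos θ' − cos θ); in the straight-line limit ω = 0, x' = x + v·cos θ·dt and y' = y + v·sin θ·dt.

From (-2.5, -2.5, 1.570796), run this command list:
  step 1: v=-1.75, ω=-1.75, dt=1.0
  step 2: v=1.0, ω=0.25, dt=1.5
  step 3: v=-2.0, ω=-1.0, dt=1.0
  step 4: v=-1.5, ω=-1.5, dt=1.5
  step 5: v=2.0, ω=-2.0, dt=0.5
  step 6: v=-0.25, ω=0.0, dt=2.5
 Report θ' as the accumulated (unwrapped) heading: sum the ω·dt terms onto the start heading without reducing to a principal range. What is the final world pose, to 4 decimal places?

step 1: θ'=-0.1792 (R=1.0000) → pose (-3.6782, -3.4840, -0.1792)
step 2: θ'=0.1958 (R=4.0000) → pose (-2.1871, -3.4716, 0.1958)
step 3: θ'=-0.8042 (R=2.0000) → pose (-4.0167, -2.8972, -0.8042)
step 4: θ'=-3.0542 (R=1.0000) → pose (-3.3837, -1.2073, -3.0542)
step 5: θ'=-4.0542 (R=-1.0000) → pose (-4.2621, -0.8228, -4.0542)
step 6: θ'=-4.0542 (straight) → pose (-3.8798, -1.3173, -4.0542)

(-3.8798, -1.3173, -4.0542)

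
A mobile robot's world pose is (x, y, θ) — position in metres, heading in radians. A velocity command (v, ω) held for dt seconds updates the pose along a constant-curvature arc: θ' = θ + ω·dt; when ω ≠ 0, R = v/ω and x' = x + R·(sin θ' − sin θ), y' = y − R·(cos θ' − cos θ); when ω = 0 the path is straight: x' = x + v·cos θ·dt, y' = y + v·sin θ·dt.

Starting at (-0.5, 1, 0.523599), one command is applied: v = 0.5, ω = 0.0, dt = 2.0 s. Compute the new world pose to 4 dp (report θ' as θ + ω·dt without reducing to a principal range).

(0.3660, 1.5000, 0.5236)

θ' = 0.5236 + 0.0·2.0 = 0.5236
ω = 0 → straight: x' = -0.5 + 0.5·cos(0.5236)·2.0 = 0.3660
y' = 1 + 0.5·sin(0.5236)·2.0 = 1.5000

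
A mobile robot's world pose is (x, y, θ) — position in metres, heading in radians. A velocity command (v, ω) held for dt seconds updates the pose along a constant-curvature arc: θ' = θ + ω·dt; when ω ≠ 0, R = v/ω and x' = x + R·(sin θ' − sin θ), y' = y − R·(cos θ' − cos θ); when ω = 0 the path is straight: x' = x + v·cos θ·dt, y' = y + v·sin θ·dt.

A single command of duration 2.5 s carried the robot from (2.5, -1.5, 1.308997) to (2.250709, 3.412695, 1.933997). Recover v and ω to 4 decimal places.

v = 2.0000, ω = 0.2500

Δθ = 1.933997 − 1.308997 = 0.625000
ω = Δθ/dt = 0.625000/2.5 = 0.2500
R = −Δy/(cos θ' − cos θ) = 8.0000
v = R·ω = 8.0000·0.2500 = 2.0000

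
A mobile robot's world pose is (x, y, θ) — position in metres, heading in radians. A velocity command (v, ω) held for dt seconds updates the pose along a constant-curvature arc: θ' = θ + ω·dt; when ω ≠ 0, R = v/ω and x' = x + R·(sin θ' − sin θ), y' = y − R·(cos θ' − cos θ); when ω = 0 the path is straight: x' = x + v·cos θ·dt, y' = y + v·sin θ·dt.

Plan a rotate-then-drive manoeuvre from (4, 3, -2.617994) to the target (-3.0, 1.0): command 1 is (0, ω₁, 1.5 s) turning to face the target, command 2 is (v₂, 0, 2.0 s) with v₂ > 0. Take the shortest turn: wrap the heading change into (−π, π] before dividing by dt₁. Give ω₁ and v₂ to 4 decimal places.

heading to target = atan2(1−3, -3−4) = -2.8633
Δθ = wrap(-2.8633 − -2.6180) = -0.2453; ω₁ = Δθ/dt₁ = -0.1635
distance = √((-3−4)² + (1−3)²) = 7.2801; v₂ = distance/dt₂ = 3.6401

ω₁ = -0.1635, v₂ = 3.6401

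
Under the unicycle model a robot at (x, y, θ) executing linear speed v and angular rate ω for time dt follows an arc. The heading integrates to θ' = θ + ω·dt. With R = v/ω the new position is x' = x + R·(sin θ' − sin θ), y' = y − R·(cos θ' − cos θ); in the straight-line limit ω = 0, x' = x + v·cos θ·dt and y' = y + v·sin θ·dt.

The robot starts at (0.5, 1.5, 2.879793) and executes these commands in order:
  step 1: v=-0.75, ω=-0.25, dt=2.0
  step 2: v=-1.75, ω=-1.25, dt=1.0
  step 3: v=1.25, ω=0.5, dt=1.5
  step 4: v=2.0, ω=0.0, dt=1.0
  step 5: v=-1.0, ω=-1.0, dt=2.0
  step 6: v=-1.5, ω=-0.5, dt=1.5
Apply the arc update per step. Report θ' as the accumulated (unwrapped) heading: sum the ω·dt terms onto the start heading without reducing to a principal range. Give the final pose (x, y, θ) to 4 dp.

step 1: θ'=2.3798 (R=3.0000) → pose (1.7942, 0.7730, 2.3798)
step 2: θ'=1.1298 (R=1.4000) → pose (2.0940, -0.8376, 1.1298)
step 3: θ'=1.8798 (R=2.5000) → pose (2.2147, 0.9898, 1.8798)
step 4: θ'=1.8798 (straight) → pose (1.6065, 2.8950, 1.8798)
step 5: θ'=-0.1202 (R=1.0000) → pose (0.5340, 1.5982, -0.1202)
step 6: θ'=-0.8702 (R=3.0000) → pose (-1.3997, 2.6425, -0.8702)

(-1.3997, 2.6425, -0.8702)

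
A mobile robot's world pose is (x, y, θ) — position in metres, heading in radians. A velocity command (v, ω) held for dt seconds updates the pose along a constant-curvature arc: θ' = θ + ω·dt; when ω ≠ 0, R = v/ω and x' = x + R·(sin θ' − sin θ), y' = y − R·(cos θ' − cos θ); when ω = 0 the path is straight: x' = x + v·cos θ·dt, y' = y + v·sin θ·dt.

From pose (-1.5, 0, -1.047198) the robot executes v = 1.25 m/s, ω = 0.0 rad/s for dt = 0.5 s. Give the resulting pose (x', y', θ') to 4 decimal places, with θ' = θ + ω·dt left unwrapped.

θ' = -1.0472 + 0.0·0.5 = -1.0472
ω = 0 → straight: x' = -1.5 + 1.25·cos(-1.0472)·0.5 = -1.1875
y' = 0 + 1.25·sin(-1.0472)·0.5 = -0.5413

(-1.1875, -0.5413, -1.0472)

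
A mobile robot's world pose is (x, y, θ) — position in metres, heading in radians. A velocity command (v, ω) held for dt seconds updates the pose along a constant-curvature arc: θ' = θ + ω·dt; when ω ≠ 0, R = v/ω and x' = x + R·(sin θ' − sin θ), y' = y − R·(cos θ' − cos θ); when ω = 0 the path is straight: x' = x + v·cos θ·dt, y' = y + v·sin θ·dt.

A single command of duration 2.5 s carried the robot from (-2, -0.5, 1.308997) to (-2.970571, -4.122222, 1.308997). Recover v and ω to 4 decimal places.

v = -1.5000, ω = 0.0000

Δθ = 1.308997 − 1.308997 = 0.000000
ω = Δθ/dt = 0.000000/2.5 = 0.0000
ω = 0 → v = (Δx·cos θ + Δy·sin θ)/dt = -1.5000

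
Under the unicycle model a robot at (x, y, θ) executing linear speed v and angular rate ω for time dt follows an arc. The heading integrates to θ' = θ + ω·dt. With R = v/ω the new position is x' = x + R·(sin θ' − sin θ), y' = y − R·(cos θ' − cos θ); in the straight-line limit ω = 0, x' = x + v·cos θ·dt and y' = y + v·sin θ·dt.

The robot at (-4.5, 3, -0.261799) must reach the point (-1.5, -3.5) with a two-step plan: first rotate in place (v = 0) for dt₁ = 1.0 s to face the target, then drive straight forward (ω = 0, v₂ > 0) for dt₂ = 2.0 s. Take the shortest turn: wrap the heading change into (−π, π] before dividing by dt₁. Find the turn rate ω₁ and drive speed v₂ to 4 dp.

heading to target = atan2(-3.5−3, -1.5−-4.5) = -1.1384
Δθ = wrap(-1.1384 − -0.2618) = -0.8766; ω₁ = Δθ/dt₁ = -0.8766
distance = √((-1.5−-4.5)² + (-3.5−3)²) = 7.1589; v₂ = distance/dt₂ = 3.5795

ω₁ = -0.8766, v₂ = 3.5795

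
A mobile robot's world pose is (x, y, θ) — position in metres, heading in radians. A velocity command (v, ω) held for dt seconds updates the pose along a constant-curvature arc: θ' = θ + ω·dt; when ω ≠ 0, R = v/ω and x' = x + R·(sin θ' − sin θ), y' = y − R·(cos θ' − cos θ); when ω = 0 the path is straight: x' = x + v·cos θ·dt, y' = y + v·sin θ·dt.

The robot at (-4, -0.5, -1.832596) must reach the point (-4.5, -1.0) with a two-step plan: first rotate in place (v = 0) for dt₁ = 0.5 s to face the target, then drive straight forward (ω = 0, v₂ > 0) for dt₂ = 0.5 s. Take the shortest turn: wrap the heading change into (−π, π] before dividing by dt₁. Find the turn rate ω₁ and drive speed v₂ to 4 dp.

ω₁ = -1.0472, v₂ = 1.4142

heading to target = atan2(-1−-0.5, -4.5−-4) = -2.3562
Δθ = wrap(-2.3562 − -1.8326) = -0.5236; ω₁ = Δθ/dt₁ = -1.0472
distance = √((-4.5−-4)² + (-1−-0.5)²) = 0.7071; v₂ = distance/dt₂ = 1.4142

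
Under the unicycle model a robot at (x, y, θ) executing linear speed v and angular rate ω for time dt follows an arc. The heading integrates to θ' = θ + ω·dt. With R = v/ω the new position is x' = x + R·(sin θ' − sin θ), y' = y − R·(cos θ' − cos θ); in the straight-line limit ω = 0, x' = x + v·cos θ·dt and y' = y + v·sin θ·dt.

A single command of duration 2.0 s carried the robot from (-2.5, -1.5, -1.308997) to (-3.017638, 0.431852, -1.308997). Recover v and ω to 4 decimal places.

Δθ = -1.308997 − -1.308997 = 0.000000
ω = Δθ/dt = 0.000000/2.0 = 0.0000
ω = 0 → v = (Δx·cos θ + Δy·sin θ)/dt = -1.0000

v = -1.0000, ω = 0.0000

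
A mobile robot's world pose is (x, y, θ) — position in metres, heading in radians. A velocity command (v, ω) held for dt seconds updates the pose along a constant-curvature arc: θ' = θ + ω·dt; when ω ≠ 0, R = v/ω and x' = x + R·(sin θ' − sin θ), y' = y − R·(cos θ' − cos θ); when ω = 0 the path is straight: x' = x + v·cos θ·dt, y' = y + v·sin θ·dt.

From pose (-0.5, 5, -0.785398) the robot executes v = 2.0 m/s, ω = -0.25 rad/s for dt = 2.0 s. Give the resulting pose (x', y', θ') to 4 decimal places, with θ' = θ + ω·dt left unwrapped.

(1.5195, 1.5955, -1.2854)

θ' = -0.7854 + -0.25·2.0 = -1.2854
R = v/ω = 2.0/-0.25 = -8.0000
x' = -0.5 + -8.0000·(sin -1.2854 − sin -0.7854) = 1.5195
y' = 5 − -8.0000·(cos -1.2854 − cos -0.7854) = 1.5955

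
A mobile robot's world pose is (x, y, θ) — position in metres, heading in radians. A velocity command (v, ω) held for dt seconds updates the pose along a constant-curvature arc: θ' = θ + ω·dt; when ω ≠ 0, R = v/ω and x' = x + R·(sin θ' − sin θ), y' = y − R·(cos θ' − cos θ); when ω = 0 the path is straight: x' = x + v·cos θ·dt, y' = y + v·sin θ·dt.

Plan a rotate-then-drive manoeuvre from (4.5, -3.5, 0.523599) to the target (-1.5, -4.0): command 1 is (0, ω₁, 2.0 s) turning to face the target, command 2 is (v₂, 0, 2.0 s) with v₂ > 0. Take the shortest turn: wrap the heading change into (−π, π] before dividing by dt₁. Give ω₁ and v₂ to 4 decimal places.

heading to target = atan2(-4−-3.5, -1.5−4.5) = -3.0585
Δθ = wrap(-3.0585 − 0.5236) = 2.7011; ω₁ = Δθ/dt₁ = 1.3506
distance = √((-1.5−4.5)² + (-4−-3.5)²) = 6.0208; v₂ = distance/dt₂ = 3.0104

ω₁ = 1.3506, v₂ = 3.0104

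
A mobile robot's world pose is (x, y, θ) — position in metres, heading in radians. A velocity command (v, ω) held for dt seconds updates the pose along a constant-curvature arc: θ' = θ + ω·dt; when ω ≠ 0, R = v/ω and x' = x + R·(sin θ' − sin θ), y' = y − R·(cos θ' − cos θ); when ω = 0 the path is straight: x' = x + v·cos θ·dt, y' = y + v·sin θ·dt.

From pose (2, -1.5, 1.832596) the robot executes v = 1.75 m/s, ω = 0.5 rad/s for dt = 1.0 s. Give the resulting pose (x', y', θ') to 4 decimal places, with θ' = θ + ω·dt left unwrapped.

θ' = 1.8326 + 0.5·1.0 = 2.3326
R = v/ω = 1.75/0.5 = 3.5000
x' = 2 + 3.5000·(sin 2.3326 − sin 1.8326) = 1.1518
y' = -1.5 − 3.5000·(cos 2.3326 − cos 1.8326) = 0.0099

(1.1518, 0.0099, 2.3326)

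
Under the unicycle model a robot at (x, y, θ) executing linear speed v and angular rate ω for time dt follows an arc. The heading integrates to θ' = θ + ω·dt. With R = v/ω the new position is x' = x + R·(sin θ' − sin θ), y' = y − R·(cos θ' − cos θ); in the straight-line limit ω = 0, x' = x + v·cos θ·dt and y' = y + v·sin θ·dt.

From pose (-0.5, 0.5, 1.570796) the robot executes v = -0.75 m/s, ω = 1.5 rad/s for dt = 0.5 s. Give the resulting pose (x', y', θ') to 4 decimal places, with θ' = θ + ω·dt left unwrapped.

θ' = 1.5708 + 1.5·0.5 = 2.3208
R = v/ω = -0.75/1.5 = -0.5000
x' = -0.5 + -0.5000·(sin 2.3208 − sin 1.5708) = -0.3658
y' = 0.5 − -0.5000·(cos 2.3208 − cos 1.5708) = 0.1592

(-0.3658, 0.1592, 2.3208)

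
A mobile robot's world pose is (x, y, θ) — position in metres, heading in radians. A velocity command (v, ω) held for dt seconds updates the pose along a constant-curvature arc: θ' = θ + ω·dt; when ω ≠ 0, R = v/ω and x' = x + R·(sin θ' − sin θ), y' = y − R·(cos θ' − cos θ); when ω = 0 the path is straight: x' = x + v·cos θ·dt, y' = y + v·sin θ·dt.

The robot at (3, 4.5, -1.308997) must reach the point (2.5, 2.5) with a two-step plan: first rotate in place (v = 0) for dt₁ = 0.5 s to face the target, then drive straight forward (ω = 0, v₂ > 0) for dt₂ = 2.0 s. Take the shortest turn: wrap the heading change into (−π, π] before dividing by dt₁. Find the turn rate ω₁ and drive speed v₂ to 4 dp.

ω₁ = -1.0136, v₂ = 1.0308

heading to target = atan2(2.5−4.5, 2.5−3) = -1.8158
Δθ = wrap(-1.8158 − -1.3090) = -0.5068; ω₁ = Δθ/dt₁ = -1.0136
distance = √((2.5−3)² + (2.5−4.5)²) = 2.0616; v₂ = distance/dt₂ = 1.0308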